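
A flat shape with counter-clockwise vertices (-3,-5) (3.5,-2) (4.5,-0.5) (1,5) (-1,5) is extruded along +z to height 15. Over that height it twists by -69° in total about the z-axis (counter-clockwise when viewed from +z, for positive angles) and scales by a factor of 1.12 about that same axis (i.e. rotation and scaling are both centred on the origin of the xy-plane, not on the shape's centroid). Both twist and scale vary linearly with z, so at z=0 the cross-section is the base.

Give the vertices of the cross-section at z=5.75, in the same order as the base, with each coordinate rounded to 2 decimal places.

Cross-section at z=5.75: (-5.14,-3.28) (2.35,-3.50) (3.98,-2.56) (3.27,4.22) (1.39,5.15)

t = z/height = 5.75/15 = 0.383333
s = 1 + (scale-1)·z/height = 1 + (1.12-1)·5.75/15 = 1.046000
θ = twist·z/height = -69°·5.75/15 = -26.4500° = -0.461640 rad
cos θ = 0.895323, sin θ = -0.445417 (intermediates below are computed at full precision and shown rounded to 5 d.p.)
v1: (-3,-5) → rotate → (-4.91305,-3.14037) → ×s → (-5.13905,-3.28482) → (-5.14,-3.28)
v2: (3.5,-2) → rotate → (2.24280,-3.34961) → ×s → (2.34597,-3.50369) → (2.35,-3.50)
v3: (4.5,-0.5) → rotate → (3.80625,-2.45204) → ×s → (3.98133,-2.56483) → (3.98,-2.56)
v4: (1,5) → rotate → (3.12241,4.03120) → ×s → (3.26604,4.21664) → (3.27,4.22)
v5: (-1,5) → rotate → (1.33176,4.92203) → ×s → (1.39302,5.14845) → (1.39,5.15)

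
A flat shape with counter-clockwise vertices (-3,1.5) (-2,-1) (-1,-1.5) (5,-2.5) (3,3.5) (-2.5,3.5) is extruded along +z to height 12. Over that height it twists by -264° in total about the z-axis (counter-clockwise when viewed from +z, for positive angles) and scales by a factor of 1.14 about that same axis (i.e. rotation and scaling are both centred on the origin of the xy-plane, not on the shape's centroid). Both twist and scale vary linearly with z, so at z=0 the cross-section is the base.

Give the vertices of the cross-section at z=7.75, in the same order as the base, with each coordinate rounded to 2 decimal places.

t = z/height = 7.75/12 = 0.645833
s = 1 + (scale-1)·z/height = 1 + (1.14-1)·7.75/12 = 1.090417
θ = twist·z/height = -264°·7.75/12 = -170.5000° = -2.975786 rad
cos θ = -0.986286, sin θ = -0.165048 (intermediates below are computed at full precision and shown rounded to 5 d.p.)
v1: (-3,1.5) → rotate → (3.20643,-0.98429) → ×s → (3.49634,-1.07328) → (3.50,-1.07)
v2: (-2,-1) → rotate → (1.80752,1.31638) → ×s → (1.97095,1.43540) → (1.97,1.44)
v3: (-1,-1.5) → rotate → (0.73871,1.64448) → ×s → (0.80551,1.79316) → (0.81,1.79)
v4: (5,-2.5) → rotate → (-5.34405,1.64048) → ×s → (-5.82724,1.78880) → (-5.83,1.79)
v5: (3,3.5) → rotate → (-2.38119,-3.94714) → ×s → (-2.59649,-4.30403) → (-2.60,-4.30)
v6: (-2.5,3.5) → rotate → (3.04338,-3.03938) → ×s → (3.31855,-3.31419) → (3.32,-3.31)

Cross-section at z=7.75: (3.50,-1.07) (1.97,1.44) (0.81,1.79) (-5.83,1.79) (-2.60,-4.30) (3.32,-3.31)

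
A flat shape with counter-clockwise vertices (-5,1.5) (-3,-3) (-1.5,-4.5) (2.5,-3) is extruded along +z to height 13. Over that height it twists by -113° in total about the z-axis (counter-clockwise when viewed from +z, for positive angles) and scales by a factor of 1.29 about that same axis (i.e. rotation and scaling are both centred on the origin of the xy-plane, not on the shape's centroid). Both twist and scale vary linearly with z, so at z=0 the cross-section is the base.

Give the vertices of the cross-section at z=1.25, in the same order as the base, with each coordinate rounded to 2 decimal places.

t = z/height = 1.25/13 = 0.0961538
s = 1 + (scale-1)·z/height = 1 + (1.29-1)·1.25/13 = 1.027885
θ = twist·z/height = -113°·1.25/13 = -10.8654° = -0.189637 rad
cos θ = 0.982073, sin θ = -0.188502 (intermediates below are computed at full precision and shown rounded to 5 d.p.)
v1: (-5,1.5) → rotate → (-4.62761,2.41562) → ×s → (-4.75665,2.48298) → (-4.76,2.48)
v2: (-3,-3) → rotate → (-3.51172,-2.38071) → ×s → (-3.60965,-2.44710) → (-3.61,-2.45)
v3: (-1.5,-4.5) → rotate → (-2.32137,-4.13657) → ×s → (-2.38610,-4.25192) → (-2.39,-4.25)
v4: (2.5,-3) → rotate → (1.88968,-3.41747) → ×s → (1.94237,-3.51277) → (1.94,-3.51)

Cross-section at z=1.25: (-4.76,2.48) (-3.61,-2.45) (-2.39,-4.25) (1.94,-3.51)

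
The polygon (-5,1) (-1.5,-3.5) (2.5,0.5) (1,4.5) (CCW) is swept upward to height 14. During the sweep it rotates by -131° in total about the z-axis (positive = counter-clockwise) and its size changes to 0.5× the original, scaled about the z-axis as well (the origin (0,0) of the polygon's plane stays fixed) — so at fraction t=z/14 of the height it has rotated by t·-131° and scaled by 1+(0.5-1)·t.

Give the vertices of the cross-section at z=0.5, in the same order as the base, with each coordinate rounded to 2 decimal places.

t = z/height = 0.5/14 = 0.0357143
s = 1 + (scale-1)·z/height = 1 + (0.5-1)·0.5/14 = 0.982143
θ = twist·z/height = -131°·0.5/14 = -4.6786° = -0.081656 rad
cos θ = 0.996668, sin θ = -0.081566 (intermediates below are computed at full precision and shown rounded to 5 d.p.)
v1: (-5,1) → rotate → (-4.90177,1.40450) → ×s → (-4.81424,1.37942) → (-4.81,1.38)
v2: (-1.5,-3.5) → rotate → (-1.78048,-3.36599) → ×s → (-1.74869,-3.30588) → (-1.75,-3.31)
v3: (2.5,0.5) → rotate → (2.53245,0.29442) → ×s → (2.48723,0.28916) → (2.49,0.29)
v4: (1,4.5) → rotate → (1.36371,4.40344) → ×s → (1.33936,4.32481) → (1.34,4.32)

Cross-section at z=0.5: (-4.81,1.38) (-1.75,-3.31) (2.49,0.29) (1.34,4.32)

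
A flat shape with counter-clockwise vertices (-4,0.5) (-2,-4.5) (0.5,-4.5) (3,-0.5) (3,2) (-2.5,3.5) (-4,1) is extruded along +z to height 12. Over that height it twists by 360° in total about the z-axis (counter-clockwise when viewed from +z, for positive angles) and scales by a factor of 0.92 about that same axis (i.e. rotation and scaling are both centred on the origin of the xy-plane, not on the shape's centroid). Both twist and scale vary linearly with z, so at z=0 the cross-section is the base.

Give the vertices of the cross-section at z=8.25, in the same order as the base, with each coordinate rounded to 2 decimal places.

Cross-section at z=8.25: (1.88,3.31) (-3.21,3.37) (-4.11,1.19) (-1.52,-2.44) (0.66,-3.34) (3.96,0.92) (2.32,3.13)

t = z/height = 8.25/12 = 0.6875
s = 1 + (scale-1)·z/height = 1 + (0.92-1)·8.25/12 = 0.945000
θ = twist·z/height = 360°·8.25/12 = 247.5000° = 4.319690 rad
cos θ = -0.382683, sin θ = -0.923880 (intermediates below are computed at full precision and shown rounded to 5 d.p.)
v1: (-4,0.5) → rotate → (1.99267,3.50418) → ×s → (1.88308,3.31145) → (1.88,3.31)
v2: (-2,-4.5) → rotate → (-3.39209,3.56983) → ×s → (-3.20553,3.37349) → (-3.21,3.37)
v3: (0.5,-4.5) → rotate → (-4.34880,1.26014) → ×s → (-4.10962,1.19083) → (-4.11,1.19)
v4: (3,-0.5) → rotate → (-1.60999,-2.58030) → ×s → (-1.52144,-2.43838) → (-1.52,-2.44)
v5: (3,2) → rotate → (0.69971,-3.53701) → ×s → (0.66122,-3.34247) → (0.66,-3.34)
v6: (-2.5,3.5) → rotate → (4.19029,0.97031) → ×s → (3.95982,0.91694) → (3.96,0.92)
v7: (-4,1) → rotate → (2.45461,3.31283) → ×s → (2.31961,3.13063) → (2.32,3.13)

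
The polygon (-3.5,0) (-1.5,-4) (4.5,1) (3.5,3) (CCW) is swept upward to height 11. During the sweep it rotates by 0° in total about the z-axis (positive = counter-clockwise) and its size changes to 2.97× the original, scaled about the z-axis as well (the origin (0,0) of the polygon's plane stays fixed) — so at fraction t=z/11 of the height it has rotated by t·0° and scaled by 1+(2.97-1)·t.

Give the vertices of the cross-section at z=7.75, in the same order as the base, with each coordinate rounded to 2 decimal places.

Cross-section at z=7.75: (-8.36,0.00) (-3.58,-9.55) (10.75,2.39) (8.36,7.16)

t = z/height = 7.75/11 = 0.704545
s = 1 + (scale-1)·z/height = 1 + (2.97-1)·7.75/11 = 2.387955
θ = twist·z/height = 0°·7.75/11 = 0.0000° = 0.000000 rad
cos θ = 1.000000, sin θ = 0.000000 (intermediates below are computed at full precision and shown rounded to 5 d.p.)
v1: (-3.5,0) → rotate → (-3.50000,0.00000) → ×s → (-8.35784,0.00000) → (-8.36,0.00)
v2: (-1.5,-4) → rotate → (-1.50000,-4.00000) → ×s → (-3.58193,-9.55182) → (-3.58,-9.55)
v3: (4.5,1) → rotate → (4.50000,1.00000) → ×s → (10.74580,2.38795) → (10.75,2.39)
v4: (3.5,3) → rotate → (3.50000,3.00000) → ×s → (8.35784,7.16386) → (8.36,7.16)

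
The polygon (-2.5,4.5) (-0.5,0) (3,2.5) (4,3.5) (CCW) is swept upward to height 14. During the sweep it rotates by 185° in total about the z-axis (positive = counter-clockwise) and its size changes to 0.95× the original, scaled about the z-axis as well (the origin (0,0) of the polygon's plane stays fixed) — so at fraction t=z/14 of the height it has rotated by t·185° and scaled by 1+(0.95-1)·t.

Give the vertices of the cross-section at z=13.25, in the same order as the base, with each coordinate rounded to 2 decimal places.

Cross-section at z=13.25: (2.01,-4.48) (0.47,-0.04) (-3.05,-2.13) (-4.08,-3.00)

t = z/height = 13.25/14 = 0.946429
s = 1 + (scale-1)·z/height = 1 + (0.95-1)·13.25/14 = 0.952679
θ = twist·z/height = 185°·13.25/14 = 175.0893° = 3.055885 rad
cos θ = -0.996329, sin θ = 0.085603 (intermediates below are computed at full precision and shown rounded to 5 d.p.)
v1: (-2.5,4.5) → rotate → (2.10561,-4.69749) → ×s → (2.00597,-4.47520) → (2.01,-4.48)
v2: (-0.5,0) → rotate → (0.49816,-0.04280) → ×s → (0.47459,-0.04078) → (0.47,-0.04)
v3: (3,2.5) → rotate → (-3.20300,-2.23401) → ×s → (-3.05143,-2.12830) → (-3.05,-2.13)
v4: (4,3.5) → rotate → (-4.28493,-3.14474) → ×s → (-4.08216,-2.99593) → (-4.08,-3.00)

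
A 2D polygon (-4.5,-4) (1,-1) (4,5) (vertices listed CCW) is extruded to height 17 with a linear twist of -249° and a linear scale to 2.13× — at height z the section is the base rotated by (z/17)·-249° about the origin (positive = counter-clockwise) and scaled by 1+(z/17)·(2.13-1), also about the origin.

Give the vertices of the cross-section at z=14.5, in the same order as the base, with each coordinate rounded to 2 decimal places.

t = z/height = 14.5/17 = 0.852941
s = 1 + (scale-1)·z/height = 1 + (2.13-1)·14.5/17 = 1.963824
θ = twist·z/height = -249°·14.5/17 = -212.3824° = -3.706771 rad
cos θ = -0.844493, sin θ = 0.535567 (intermediates below are computed at full precision and shown rounded to 5 d.p.)
v1: (-4.5,-4) → rotate → (5.94249,0.96792) → ×s → (11.66999,1.90083) → (11.67,1.90)
v2: (1,-1) → rotate → (-0.30893,1.38006) → ×s → (-0.60668,2.71019) → (-0.61,2.71)
v3: (4,5) → rotate → (-6.05581,-2.08020) → ×s → (-11.89253,-4.08514) → (-11.89,-4.09)

Cross-section at z=14.5: (11.67,1.90) (-0.61,2.71) (-11.89,-4.09)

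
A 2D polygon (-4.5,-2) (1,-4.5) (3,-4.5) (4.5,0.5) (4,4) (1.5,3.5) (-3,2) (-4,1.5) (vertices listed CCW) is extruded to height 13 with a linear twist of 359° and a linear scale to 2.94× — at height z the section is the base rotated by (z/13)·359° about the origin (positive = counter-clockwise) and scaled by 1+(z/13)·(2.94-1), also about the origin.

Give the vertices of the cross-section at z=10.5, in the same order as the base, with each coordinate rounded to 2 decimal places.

Cross-section at z=10.5: (-8.77,9.10) (-9.98,-6.36) (-8.23,-11.18) (5.15,-10.42) (13.16,-6.15) (9.76,-0.55) (2.20,8.99) (0.11,10.97)

t = z/height = 10.5/13 = 0.807692
s = 1 + (scale-1)·z/height = 1 + (2.94-1)·10.5/13 = 2.566923
θ = twist·z/height = 359°·10.5/13 = 289.9615° = 5.060784 rad
cos θ = 0.341389, sin θ = -0.939922 (intermediates below are computed at full precision and shown rounded to 5 d.p.)
v1: (-4.5,-2) → rotate → (-3.41610,3.54687) → ×s → (-8.76885,9.10454) → (-8.77,9.10)
v2: (1,-4.5) → rotate → (-3.88826,-2.47617) → ×s → (-9.98086,-6.35615) → (-9.98,-6.36)
v3: (3,-4.5) → rotate → (-3.20548,-4.35602) → ×s → (-8.22822,-11.18156) → (-8.23,-11.18)
v4: (4.5,0.5) → rotate → (2.00621,-4.05895) → ×s → (5.14979,-10.41902) → (5.15,-10.42)
v5: (4,4) → rotate → (5.12525,-2.39413) → ×s → (13.15611,-6.14555) → (13.16,-6.15)
v6: (1.5,3.5) → rotate → (3.80181,-0.21502) → ×s → (9.75896,-0.55194) → (9.76,-0.55)
v7: (-3,2) → rotate → (0.85568,3.50254) → ×s → (2.19645,8.99076) → (2.20,8.99)
v8: (-4,1.5) → rotate → (0.04433,4.27177) → ×s → (0.11378,10.96531) → (0.11,10.97)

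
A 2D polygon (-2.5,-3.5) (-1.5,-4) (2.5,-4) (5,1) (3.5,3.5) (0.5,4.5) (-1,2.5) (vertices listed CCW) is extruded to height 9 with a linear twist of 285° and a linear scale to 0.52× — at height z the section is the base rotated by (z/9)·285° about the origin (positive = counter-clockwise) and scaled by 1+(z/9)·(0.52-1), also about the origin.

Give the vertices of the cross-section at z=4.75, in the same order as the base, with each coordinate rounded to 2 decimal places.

t = z/height = 4.75/9 = 0.527778
s = 1 + (scale-1)·z/height = 1 + (0.52-1)·4.75/9 = 0.746667
θ = twist·z/height = 285°·4.75/9 = 150.4167° = 2.625266 rad
cos θ = -0.869639, sin θ = 0.493689 (intermediates below are computed at full precision and shown rounded to 5 d.p.)
v1: (-2.5,-3.5) → rotate → (3.90201,1.80951) → ×s → (2.91350,1.35110) → (2.91,1.35)
v2: (-1.5,-4) → rotate → (3.27921,2.73802) → ×s → (2.44848,2.04439) → (2.45,2.04)
v3: (2.5,-4) → rotate → (-0.19934,4.71278) → ×s → (-0.14884,3.51887) → (-0.15,3.52)
v4: (5,1) → rotate → (-4.84188,1.59881) → ×s → (-3.61527,1.19378) → (-3.62,1.19)
v5: (3.5,3.5) → rotate → (-4.77165,-1.31582) → ×s → (-3.56283,-0.98248) → (-3.56,-0.98)
v6: (0.5,4.5) → rotate → (-2.65642,-3.66653) → ×s → (-1.98346,-2.73768) → (-1.98,-2.74)
v7: (-1,2.5) → rotate → (-0.36458,-2.66779) → ×s → (-0.27222,-1.99195) → (-0.27,-1.99)

Cross-section at z=4.75: (2.91,1.35) (2.45,2.04) (-0.15,3.52) (-3.62,1.19) (-3.56,-0.98) (-1.98,-2.74) (-0.27,-1.99)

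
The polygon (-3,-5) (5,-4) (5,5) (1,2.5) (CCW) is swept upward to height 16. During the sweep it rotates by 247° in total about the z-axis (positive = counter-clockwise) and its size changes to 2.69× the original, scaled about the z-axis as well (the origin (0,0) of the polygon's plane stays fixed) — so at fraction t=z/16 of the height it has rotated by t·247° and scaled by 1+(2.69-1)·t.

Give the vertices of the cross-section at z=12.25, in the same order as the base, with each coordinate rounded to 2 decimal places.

Cross-section at z=12.25: (4.98,12.41) (-12.78,7.24) (-9.51,-13.14) (-1.36,-6.03)

t = z/height = 12.25/16 = 0.765625
s = 1 + (scale-1)·z/height = 1 + (2.69-1)·12.25/16 = 2.293906
θ = twist·z/height = 247°·12.25/16 = 189.1094° = 3.300581 rad
cos θ = -0.987388, sin θ = -0.158320 (intermediates below are computed at full precision and shown rounded to 5 d.p.)
v1: (-3,-5) → rotate → (2.17057,5.41190) → ×s → (4.97907,12.41439) → (4.98,12.41)
v2: (5,-4) → rotate → (-5.57022,3.15795) → ×s → (-12.77756,7.24405) → (-12.78,7.24)
v3: (5,5) → rotate → (-4.14534,-5.72854) → ×s → (-9.50902,-13.14073) → (-9.51,-13.14)
v4: (1,2.5) → rotate → (-0.59159,-2.62679) → ×s → (-1.35705,-6.02561) → (-1.36,-6.03)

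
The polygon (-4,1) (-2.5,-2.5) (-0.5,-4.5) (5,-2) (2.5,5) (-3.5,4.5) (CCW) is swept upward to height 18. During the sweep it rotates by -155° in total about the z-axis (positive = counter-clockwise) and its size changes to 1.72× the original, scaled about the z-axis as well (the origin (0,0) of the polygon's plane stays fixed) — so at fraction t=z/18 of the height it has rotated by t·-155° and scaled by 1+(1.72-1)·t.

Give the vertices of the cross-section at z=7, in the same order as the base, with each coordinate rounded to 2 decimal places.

Cross-section at z=7: (-1.43,5.08) (-4.37,1.19) (-5.32,-2.30) (0.95,-6.83) (7.14,0.39) (2.78,6.75)

t = z/height = 7/18 = 0.388889
s = 1 + (scale-1)·z/height = 1 + (1.72-1)·7/18 = 1.280000
θ = twist·z/height = -155°·7/18 = -60.2778° = -1.052046 rad
cos θ = 0.495796, sin θ = -0.868439 (intermediates below are computed at full precision and shown rounded to 5 d.p.)
v1: (-4,1) → rotate → (-1.11474,3.96955) → ×s → (-1.42687,5.08103) → (-1.43,5.08)
v2: (-2.5,-2.5) → rotate → (-3.41059,0.93161) → ×s → (-4.36555,1.19246) → (-4.37,1.19)
v3: (-0.5,-4.5) → rotate → (-4.15587,-1.79686) → ×s → (-5.31952,-2.29998) → (-5.32,-2.30)
v4: (5,-2) → rotate → (0.74210,-5.33379) → ×s → (0.94989,-6.82725) → (0.95,-6.83)
v5: (2.5,5) → rotate → (5.58169,0.30788) → ×s → (7.14456,0.39409) → (7.14,0.39)
v6: (-3.5,4.5) → rotate → (2.17269,5.27062) → ×s → (2.78105,6.74639) → (2.78,6.75)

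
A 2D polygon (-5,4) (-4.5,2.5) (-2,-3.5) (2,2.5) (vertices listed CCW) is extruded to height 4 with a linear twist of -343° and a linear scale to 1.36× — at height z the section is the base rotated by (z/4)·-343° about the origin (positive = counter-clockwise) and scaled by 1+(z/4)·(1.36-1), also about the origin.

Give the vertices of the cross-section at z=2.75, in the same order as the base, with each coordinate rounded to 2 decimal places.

t = z/height = 2.75/4 = 0.6875
s = 1 + (scale-1)·z/height = 1 + (1.36-1)·2.75/4 = 1.247500
θ = twist·z/height = -343°·2.75/4 = -235.8125° = -4.115705 rad
cos θ = -0.561903, sin θ = 0.827203 (intermediates below are computed at full precision and shown rounded to 5 d.p.)
v1: (-5,4) → rotate → (-0.49930,-6.38363) → ×s → (-0.62287,-7.96358) → (-0.62,-7.96)
v2: (-4.5,2.5) → rotate → (0.46056,-5.12717) → ×s → (0.57454,-6.39615) → (0.57,-6.40)
v3: (-2,-3.5) → rotate → (4.01902,0.31225) → ×s → (5.01372,0.38954) → (5.01,0.39)
v4: (2,2.5) → rotate → (-3.19181,0.24965) → ×s → (-3.98179,0.31144) → (-3.98,0.31)

Cross-section at z=2.75: (-0.62,-7.96) (0.57,-6.40) (5.01,0.39) (-3.98,0.31)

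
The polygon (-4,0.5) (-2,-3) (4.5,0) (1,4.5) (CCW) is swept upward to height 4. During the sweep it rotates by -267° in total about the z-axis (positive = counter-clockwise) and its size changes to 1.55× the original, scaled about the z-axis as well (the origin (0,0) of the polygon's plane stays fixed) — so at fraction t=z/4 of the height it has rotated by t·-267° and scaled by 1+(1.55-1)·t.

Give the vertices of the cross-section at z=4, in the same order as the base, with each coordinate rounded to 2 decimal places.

Cross-section at z=4: (-0.45,-6.23) (4.81,-2.85) (-0.37,6.97) (-7.05,1.18)

t = z/height = 4/4 = 1
s = 1 + (scale-1)·z/height = 1 + (1.55-1)·4/4 = 1.550000
θ = twist·z/height = -267°·4/4 = -267.0000° = -4.660029 rad
cos θ = -0.052336, sin θ = 0.998630 (intermediates below are computed at full precision and shown rounded to 5 d.p.)
v1: (-4,0.5) → rotate → (-0.28997,-4.02069) → ×s → (-0.44945,-6.23206) → (-0.45,-6.23)
v2: (-2,-3) → rotate → (3.10056,-1.84025) → ×s → (4.80587,-2.85239) → (4.81,-2.85)
v3: (4.5,0) → rotate → (-0.23551,4.49383) → ×s → (-0.36504,6.96544) → (-0.37,6.97)
v4: (1,4.5) → rotate → (-4.54617,0.76312) → ×s → (-7.04656,1.18283) → (-7.05,1.18)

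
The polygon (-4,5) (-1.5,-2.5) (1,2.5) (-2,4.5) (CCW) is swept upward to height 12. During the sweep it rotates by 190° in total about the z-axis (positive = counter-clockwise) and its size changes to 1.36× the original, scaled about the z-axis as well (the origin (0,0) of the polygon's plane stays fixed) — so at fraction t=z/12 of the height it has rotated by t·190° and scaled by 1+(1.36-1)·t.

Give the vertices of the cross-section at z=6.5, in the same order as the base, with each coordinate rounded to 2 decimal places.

Cross-section at z=6.5: (-4.76,-5.99) (3.31,-1.08) (-3.18,0.50) (-4.71,-3.53)

t = z/height = 6.5/12 = 0.541667
s = 1 + (scale-1)·z/height = 1 + (1.36-1)·6.5/12 = 1.195000
θ = twist·z/height = 190°·6.5/12 = 102.9167° = 1.796235 rad
cos θ = -0.223534, sin θ = 0.974696 (intermediates below are computed at full precision and shown rounded to 5 d.p.)
v1: (-4,5) → rotate → (-3.97935,-5.01645) → ×s → (-4.75532,-5.99466) → (-4.76,-5.99)
v2: (-1.5,-2.5) → rotate → (2.77204,-0.90321) → ×s → (3.31259,-1.07934) → (3.31,-1.08)
v3: (1,2.5) → rotate → (-2.66027,0.41586) → ×s → (-3.17903,0.49696) → (-3.18,0.50)
v4: (-2,4.5) → rotate → (-3.93907,-2.95529) → ×s → (-4.70718,-3.53158) → (-4.71,-3.53)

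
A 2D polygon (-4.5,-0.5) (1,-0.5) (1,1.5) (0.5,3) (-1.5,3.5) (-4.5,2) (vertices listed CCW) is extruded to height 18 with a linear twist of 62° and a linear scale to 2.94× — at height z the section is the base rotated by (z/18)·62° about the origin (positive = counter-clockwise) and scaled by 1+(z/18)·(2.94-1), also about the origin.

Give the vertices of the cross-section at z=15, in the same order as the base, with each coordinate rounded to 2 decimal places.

t = z/height = 15/18 = 0.833333
s = 1 + (scale-1)·z/height = 1 + (2.94-1)·15/18 = 2.616667
θ = twist·z/height = 62°·15/18 = 51.6667° = 0.901753 rad
cos θ = 0.620235, sin θ = 0.784416 (intermediates below are computed at full precision and shown rounded to 5 d.p.)
v1: (-4.5,-0.5) → rotate → (-2.39885,-3.83999) → ×s → (-6.27700,-10.04797) → (-6.28,-10.05)
v2: (1,-0.5) → rotate → (1.01244,0.47430) → ×s → (2.64923,1.24108) → (2.65,1.24)
v3: (1,1.5) → rotate → (-0.55639,1.71477) → ×s → (-1.45588,4.48698) → (-1.46,4.49)
v4: (0.5,3) → rotate → (-2.04313,2.25291) → ×s → (-5.34619,5.89513) → (-5.35,5.90)
v5: (-1.5,3.5) → rotate → (-3.67581,0.99420) → ×s → (-9.61836,2.60149) → (-9.62,2.60)
v6: (-4.5,2) → rotate → (-4.35989,-2.28940) → ×s → (-11.40838,-5.99060) → (-11.41,-5.99)

Cross-section at z=15: (-6.28,-10.05) (2.65,1.24) (-1.46,4.49) (-5.35,5.90) (-9.62,2.60) (-11.41,-5.99)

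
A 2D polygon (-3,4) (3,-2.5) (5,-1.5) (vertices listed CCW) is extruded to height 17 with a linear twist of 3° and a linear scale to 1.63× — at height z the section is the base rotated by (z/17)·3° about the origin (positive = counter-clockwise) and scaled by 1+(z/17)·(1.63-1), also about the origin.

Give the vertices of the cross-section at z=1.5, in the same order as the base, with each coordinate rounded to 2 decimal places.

Cross-section at z=1.5: (-3.19,4.21) (3.18,-2.62) (5.29,-1.56)

t = z/height = 1.5/17 = 0.0882353
s = 1 + (scale-1)·z/height = 1 + (1.63-1)·1.5/17 = 1.055588
θ = twist·z/height = 3°·1.5/17 = 0.2647° = 0.004620 rad
cos θ = 0.999989, sin θ = 0.004620 (intermediates below are computed at full precision and shown rounded to 5 d.p.)
v1: (-3,4) → rotate → (-3.01845,3.98610) → ×s → (-3.18624,4.20768) → (-3.19,4.21)
v2: (3,-2.5) → rotate → (3.01152,-2.48611) → ×s → (3.17892,-2.62431) → (3.18,-2.62)
v3: (5,-1.5) → rotate → (5.00688,-1.47688) → ×s → (5.28520,-1.55898) → (5.29,-1.56)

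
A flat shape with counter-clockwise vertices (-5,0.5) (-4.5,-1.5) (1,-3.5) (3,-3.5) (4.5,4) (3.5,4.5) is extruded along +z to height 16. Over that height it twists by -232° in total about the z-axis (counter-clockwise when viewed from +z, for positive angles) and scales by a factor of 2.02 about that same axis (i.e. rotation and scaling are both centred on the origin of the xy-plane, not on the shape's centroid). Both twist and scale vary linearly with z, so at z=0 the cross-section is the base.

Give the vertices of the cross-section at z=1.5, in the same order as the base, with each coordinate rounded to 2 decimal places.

Cross-section at z=1.5: (-4.89,2.54) (-5.19,0.30) (-0.40,-3.97) (1.63,-4.78) (6.20,2.24) (5.39,3.16)

t = z/height = 1.5/16 = 0.09375
s = 1 + (scale-1)·z/height = 1 + (2.02-1)·1.5/16 = 1.095625
θ = twist·z/height = -232°·1.5/16 = -21.7500° = -0.379609 rad
cos θ = 0.928810, sin θ = -0.370557 (intermediates below are computed at full precision and shown rounded to 5 d.p.)
v1: (-5,0.5) → rotate → (-4.45877,2.31719) → ×s → (-4.88514,2.53877) → (-4.89,2.54)
v2: (-4.5,-1.5) → rotate → (-4.73548,0.27429) → ×s → (-5.18831,0.30052) → (-5.19,0.30)
v3: (1,-3.5) → rotate → (-0.36814,-3.62139) → ×s → (-0.40335,-3.96769) → (-0.40,-3.97)
v4: (3,-3.5) → rotate → (1.48948,-4.36251) → ×s → (1.63191,-4.77967) → (1.63,-4.78)
v5: (4.5,4) → rotate → (5.66187,2.04773) → ×s → (6.20329,2.24354) → (6.20,2.24)
v6: (3.5,4.5) → rotate → (4.91834,2.88269) → ×s → (5.38866,3.15835) → (5.39,3.16)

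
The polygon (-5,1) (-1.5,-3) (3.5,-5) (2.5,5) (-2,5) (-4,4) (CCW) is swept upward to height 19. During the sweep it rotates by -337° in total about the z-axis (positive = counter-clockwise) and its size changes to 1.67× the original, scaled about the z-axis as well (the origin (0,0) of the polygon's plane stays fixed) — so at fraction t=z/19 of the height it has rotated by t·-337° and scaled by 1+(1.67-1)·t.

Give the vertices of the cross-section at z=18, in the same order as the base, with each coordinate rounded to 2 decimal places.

Cross-section at z=18: (-7.26,-4.10) (1.34,-5.32) (9.67,-2.46) (-2.24,8.86) (-7.81,4.06) (-9.22,0.69)

t = z/height = 18/19 = 0.947368
s = 1 + (scale-1)·z/height = 1 + (1.67-1)·18/19 = 1.634737
θ = twist·z/height = -337°·18/19 = -319.2632° = -5.572193 rad
cos θ = 0.757715, sin θ = 0.652586 (intermediates below are computed at full precision and shown rounded to 5 d.p.)
v1: (-5,1) → rotate → (-4.44116,-2.50521) → ×s → (-7.26013,-4.09537) → (-7.26,-4.10)
v2: (-1.5,-3) → rotate → (0.82118,-3.25202) → ×s → (1.34242,-5.31620) → (1.34,-5.32)
v3: (3.5,-5) → rotate → (5.91493,-1.50452) → ×s → (9.66936,-2.45950) → (9.67,-2.46)
v4: (2.5,5) → rotate → (-1.36864,5.42004) → ×s → (-2.23737,8.86034) → (-2.24,8.86)
v5: (-2,5) → rotate → (-4.77836,2.48340) → ×s → (-7.81136,4.05971) → (-7.81,4.06)
v6: (-4,4) → rotate → (-5.64120,0.42052) → ×s → (-9.22188,0.68743) → (-9.22,0.69)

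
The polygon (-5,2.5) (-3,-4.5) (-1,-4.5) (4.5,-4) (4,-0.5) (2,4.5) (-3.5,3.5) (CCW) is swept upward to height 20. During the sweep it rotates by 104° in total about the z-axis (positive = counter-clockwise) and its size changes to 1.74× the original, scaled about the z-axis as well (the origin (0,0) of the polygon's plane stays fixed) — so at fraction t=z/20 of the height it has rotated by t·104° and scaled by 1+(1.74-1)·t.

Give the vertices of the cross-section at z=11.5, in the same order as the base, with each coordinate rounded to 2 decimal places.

t = z/height = 11.5/20 = 0.575
s = 1 + (scale-1)·z/height = 1 + (1.74-1)·11.5/20 = 1.425500
θ = twist·z/height = 104°·11.5/20 = 59.8000° = 1.043707 rad
cos θ = 0.503020, sin θ = 0.864275 (intermediates below are computed at full precision and shown rounded to 5 d.p.)
v1: (-5,2.5) → rotate → (-4.67579,-3.06382) → ×s → (-6.66533,-4.36748) → (-6.67,-4.37)
v2: (-3,-4.5) → rotate → (2.38018,-4.85641) → ×s → (3.39294,-6.92282) → (3.39,-6.92)
v3: (-1,-4.5) → rotate → (3.38622,-3.12786) → ×s → (4.82705,-4.45877) → (4.83,-4.46)
v4: (4.5,-4) → rotate → (5.72069,1.87716) → ×s → (8.15484,2.67589) → (8.15,2.68)
v5: (4,-0.5) → rotate → (2.44422,3.20559) → ×s → (3.48423,4.56957) → (3.48,4.57)
v6: (2,4.5) → rotate → (-2.88320,3.99214) → ×s → (-4.11000,5.69079) → (-4.11,5.69)
v7: (-3.5,3.5) → rotate → (-4.78553,-1.26439) → ×s → (-6.82178,-1.80239) → (-6.82,-1.80)

Cross-section at z=11.5: (-6.67,-4.37) (3.39,-6.92) (4.83,-4.46) (8.15,2.68) (3.48,4.57) (-4.11,5.69) (-6.82,-1.80)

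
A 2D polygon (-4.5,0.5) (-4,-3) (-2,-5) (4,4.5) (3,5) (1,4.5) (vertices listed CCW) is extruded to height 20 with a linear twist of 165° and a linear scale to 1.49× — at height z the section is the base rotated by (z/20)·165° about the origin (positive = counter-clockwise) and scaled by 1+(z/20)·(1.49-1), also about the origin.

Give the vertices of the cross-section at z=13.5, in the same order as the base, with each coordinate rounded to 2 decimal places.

Cross-section at z=13.5: (1.56,-5.82) (5.66,-3.50) (7.17,-0.05) (-7.52,2.77) (-7.65,1.29) (-6.06,-0.94)

t = z/height = 13.5/20 = 0.675
s = 1 + (scale-1)·z/height = 1 + (1.49-1)·13.5/20 = 1.330750
θ = twist·z/height = 165°·13.5/20 = 111.3750° = 1.943860 rad
cos θ = -0.364470, sin θ = 0.931215 (intermediates below are computed at full precision and shown rounded to 5 d.p.)
v1: (-4.5,0.5) → rotate → (1.17451,-4.37270) → ×s → (1.56298,-5.81897) → (1.56,-5.82)
v2: (-4,-3) → rotate → (4.25153,-2.63145) → ×s → (5.65772,-3.50180) → (5.66,-3.50)
v3: (-2,-5) → rotate → (5.38502,-0.04008) → ×s → (7.16611,-0.05333) → (7.17,-0.05)
v4: (4,4.5) → rotate → (-5.64835,2.08474) → ×s → (-7.51654,2.77427) → (-7.52,2.77)
v5: (3,5) → rotate → (-5.74949,0.97129) → ×s → (-7.65113,1.29255) → (-7.65,1.29)
v6: (1,4.5) → rotate → (-4.55494,-0.70890) → ×s → (-6.06148,-0.94337) → (-6.06,-0.94)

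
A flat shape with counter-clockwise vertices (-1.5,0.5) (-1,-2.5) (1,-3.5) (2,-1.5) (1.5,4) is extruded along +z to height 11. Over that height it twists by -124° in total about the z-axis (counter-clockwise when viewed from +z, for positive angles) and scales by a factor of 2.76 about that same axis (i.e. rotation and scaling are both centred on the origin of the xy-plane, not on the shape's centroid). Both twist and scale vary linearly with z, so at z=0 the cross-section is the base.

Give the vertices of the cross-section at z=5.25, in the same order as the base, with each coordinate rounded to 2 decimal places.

t = z/height = 5.25/11 = 0.477273
s = 1 + (scale-1)·z/height = 1 + (2.76-1)·5.25/11 = 1.840000
θ = twist·z/height = -124°·5.25/11 = -59.1818° = -1.032918 rad
cos θ = 0.512315, sin θ = -0.858797 (intermediates below are computed at full precision and shown rounded to 5 d.p.)
v1: (-1.5,0.5) → rotate → (-0.33907,1.54435) → ×s → (-0.62390,2.84161) → (-0.62,2.84)
v2: (-1,-2.5) → rotate → (-2.65931,-0.42199) → ×s → (-4.89313,-0.77646) → (-4.89,-0.78)
v3: (1,-3.5) → rotate → (-2.49348,-2.65190) → ×s → (-4.58799,-4.87950) → (-4.59,-4.88)
v4: (2,-1.5) → rotate → (-0.26357,-2.48607) → ×s → (-0.48496,-4.57436) → (-0.48,-4.57)
v5: (1.5,4) → rotate → (4.20366,0.76107) → ×s → (7.73474,1.40036) → (7.73,1.40)

Cross-section at z=5.25: (-0.62,2.84) (-4.89,-0.78) (-4.59,-4.88) (-0.48,-4.57) (7.73,1.40)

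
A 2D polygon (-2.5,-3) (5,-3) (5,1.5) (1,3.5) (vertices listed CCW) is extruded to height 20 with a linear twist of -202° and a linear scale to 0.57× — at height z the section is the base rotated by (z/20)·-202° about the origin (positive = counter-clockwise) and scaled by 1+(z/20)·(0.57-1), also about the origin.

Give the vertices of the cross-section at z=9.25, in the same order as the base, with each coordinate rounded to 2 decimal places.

Cross-section at z=9.25: (-2.28,2.14) (-2.64,-3.85) (0.96,-4.07) (2.75,-0.97)

t = z/height = 9.25/20 = 0.4625
s = 1 + (scale-1)·z/height = 1 + (0.57-1)·9.25/20 = 0.801125
θ = twist·z/height = -202°·9.25/20 = -93.4250° = -1.630574 rad
cos θ = -0.059742, sin θ = -0.998214 (intermediates below are computed at full precision and shown rounded to 5 d.p.)
v1: (-2.5,-3) → rotate → (-2.84529,2.67476) → ×s → (-2.27943,2.14282) → (-2.28,2.14)
v2: (5,-3) → rotate → (-3.29335,-4.81184) → ×s → (-2.63839,-3.85489) → (-2.64,-3.85)
v3: (5,1.5) → rotate → (1.19861,-5.08068) → ×s → (0.96024,-4.07026) → (0.96,-4.07)
v4: (1,3.5) → rotate → (3.43401,-1.20731) → ×s → (2.75107,-0.96721) → (2.75,-0.97)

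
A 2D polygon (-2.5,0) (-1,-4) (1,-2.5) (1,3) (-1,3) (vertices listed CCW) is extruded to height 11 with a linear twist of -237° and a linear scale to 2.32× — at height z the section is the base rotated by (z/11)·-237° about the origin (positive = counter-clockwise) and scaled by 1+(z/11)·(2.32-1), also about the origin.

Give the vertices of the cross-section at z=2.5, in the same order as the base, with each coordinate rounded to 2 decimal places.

t = z/height = 2.5/11 = 0.227273
s = 1 + (scale-1)·z/height = 1 + (2.32-1)·2.5/11 = 1.300000
θ = twist·z/height = -237°·2.5/11 = -53.8636° = -0.940098 rad
cos θ = 0.589709, sin θ = -0.807616 (intermediates below are computed at full precision and shown rounded to 5 d.p.)
v1: (-2.5,0) → rotate → (-1.47427,2.01904) → ×s → (-1.91655,2.62475) → (-1.92,2.62)
v2: (-1,-4) → rotate → (-3.82017,-1.55122) → ×s → (-4.96622,-2.01659) → (-4.97,-2.02)
v3: (1,-2.5) → rotate → (-1.42933,-2.28189) → ×s → (-1.85813,-2.96645) → (-1.86,-2.97)
v4: (1,3) → rotate → (3.01256,0.96151) → ×s → (3.91632,1.24996) → (3.92,1.25)
v5: (-1,3) → rotate → (1.83314,2.57674) → ×s → (2.38308,3.34977) → (2.38,3.35)

Cross-section at z=2.5: (-1.92,2.62) (-4.97,-2.02) (-1.86,-2.97) (3.92,1.25) (2.38,3.35)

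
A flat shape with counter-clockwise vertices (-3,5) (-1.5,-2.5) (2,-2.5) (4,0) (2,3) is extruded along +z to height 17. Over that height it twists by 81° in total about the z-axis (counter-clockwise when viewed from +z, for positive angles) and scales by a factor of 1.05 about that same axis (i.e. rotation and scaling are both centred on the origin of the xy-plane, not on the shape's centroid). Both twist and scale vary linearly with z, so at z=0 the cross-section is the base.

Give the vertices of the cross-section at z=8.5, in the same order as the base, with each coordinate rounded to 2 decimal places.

t = z/height = 8.5/17 = 0.5
s = 1 + (scale-1)·z/height = 1 + (1.05-1)·8.5/17 = 1.025000
θ = twist·z/height = 81°·8.5/17 = 40.5000° = 0.706858 rad
cos θ = 0.760406, sin θ = 0.649448 (intermediates below are computed at full precision and shown rounded to 5 d.p.)
v1: (-3,5) → rotate → (-5.52846,1.85369) → ×s → (-5.66667,1.90003) → (-5.67,1.90)
v2: (-1.5,-2.5) → rotate → (0.48301,-2.87519) → ×s → (0.49509,-2.94707) → (0.50,-2.95)
v3: (2,-2.5) → rotate → (3.14443,-0.60212) → ×s → (3.22304,-0.61717) → (3.22,-0.62)
v4: (4,0) → rotate → (3.04162,2.59779) → ×s → (3.11766,2.66274) → (3.12,2.66)
v5: (2,3) → rotate → (-0.42753,3.58011) → ×s → (-0.43822,3.66962) → (-0.44,3.67)

Cross-section at z=8.5: (-5.67,1.90) (0.50,-2.95) (3.22,-0.62) (3.12,2.66) (-0.44,3.67)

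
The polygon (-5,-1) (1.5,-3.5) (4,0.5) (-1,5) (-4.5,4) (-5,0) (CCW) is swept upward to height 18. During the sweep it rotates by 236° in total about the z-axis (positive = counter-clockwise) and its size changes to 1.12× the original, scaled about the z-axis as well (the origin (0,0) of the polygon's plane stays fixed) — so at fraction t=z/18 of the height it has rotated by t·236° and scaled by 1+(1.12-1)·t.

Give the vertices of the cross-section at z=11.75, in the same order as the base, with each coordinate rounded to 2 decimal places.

t = z/height = 11.75/18 = 0.652778
s = 1 + (scale-1)·z/height = 1 + (1.12-1)·11.75/18 = 1.078333
θ = twist·z/height = 236°·11.75/18 = 154.0556° = 2.688777 rad
cos θ = -0.899219, sin θ = 0.437499 (intermediates below are computed at full precision and shown rounded to 5 d.p.)
v1: (-5,-1) → rotate → (4.93359,-1.28828) → ×s → (5.32006,-1.38919) → (5.32,-1.39)
v2: (1.5,-3.5) → rotate → (0.18242,3.80351) → ×s → (0.19671,4.10146) → (0.20,4.10)
v3: (4,0.5) → rotate → (-3.81562,1.30039) → ×s → (-4.11452,1.40225) → (-4.11,1.40)
v4: (-1,5) → rotate → (-1.28828,-4.93359) → ×s → (-1.38919,-5.32006) → (-1.39,-5.32)
v5: (-4.5,4) → rotate → (2.29649,-5.56562) → ×s → (2.47638,-6.00160) → (2.48,-6.00)
v6: (-5,0) → rotate → (4.49609,-2.18750) → ×s → (4.84829,-2.35885) → (4.85,-2.36)

Cross-section at z=11.75: (5.32,-1.39) (0.20,4.10) (-4.11,1.40) (-1.39,-5.32) (2.48,-6.00) (4.85,-2.36)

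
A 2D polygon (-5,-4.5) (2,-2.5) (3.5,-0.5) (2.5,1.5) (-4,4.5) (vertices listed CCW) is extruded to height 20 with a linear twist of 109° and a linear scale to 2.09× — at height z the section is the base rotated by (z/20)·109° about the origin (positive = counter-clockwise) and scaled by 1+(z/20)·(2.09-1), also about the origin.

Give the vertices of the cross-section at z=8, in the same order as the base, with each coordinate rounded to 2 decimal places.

Cross-section at z=8: (-0.74,-9.63) (4.56,-0.62) (4.13,2.95) (1.11,4.04) (-8.62,0.72)

t = z/height = 8/20 = 0.4
s = 1 + (scale-1)·z/height = 1 + (2.09-1)·8/20 = 1.436000
θ = twist·z/height = 109°·8/20 = 43.6000° = 0.760964 rad
cos θ = 0.724172, sin θ = 0.689620 (intermediates below are computed at full precision and shown rounded to 5 d.p.)
v1: (-5,-4.5) → rotate → (-0.51757,-6.70687) → ×s → (-0.74323,-9.63107) → (-0.74,-9.63)
v2: (2,-2.5) → rotate → (3.17239,-0.43119) → ×s → (4.55556,-0.61919) → (4.56,-0.62)
v3: (3.5,-0.5) → rotate → (2.87941,2.05158) → ×s → (4.13483,2.94607) → (4.13,2.95)
v4: (2.5,1.5) → rotate → (0.77600,2.81031) → ×s → (1.11434,4.03560) → (1.11,4.04)
v5: (-4,4.5) → rotate → (-5.99998,0.50030) → ×s → (-8.61596,0.71842) → (-8.62,0.72)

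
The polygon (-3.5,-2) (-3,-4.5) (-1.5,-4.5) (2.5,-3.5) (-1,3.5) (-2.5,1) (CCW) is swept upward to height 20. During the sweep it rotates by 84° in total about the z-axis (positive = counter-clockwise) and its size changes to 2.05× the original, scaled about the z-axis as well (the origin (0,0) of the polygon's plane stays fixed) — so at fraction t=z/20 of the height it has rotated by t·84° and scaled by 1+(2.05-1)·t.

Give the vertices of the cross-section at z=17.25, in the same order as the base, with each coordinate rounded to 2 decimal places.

t = z/height = 17.25/20 = 0.8625
s = 1 + (scale-1)·z/height = 1 + (2.05-1)·17.25/20 = 1.905625
θ = twist·z/height = 84°·17.25/20 = 72.4500° = 1.264491 rad
cos θ = 0.301538, sin θ = 0.953454 (intermediates below are computed at full precision and shown rounded to 5 d.p.)
v1: (-3.5,-2) → rotate → (0.85153,-3.94017) → ×s → (1.62269,-7.50848) → (1.62,-7.51)
v2: (-3,-4.5) → rotate → (3.38593,-4.21728) → ×s → (6.45231,-8.03656) → (6.45,-8.04)
v3: (-1.5,-4.5) → rotate → (3.83824,-2.78710) → ×s → (7.31424,-5.31117) → (7.31,-5.31)
v4: (2.5,-3.5) → rotate → (4.09093,1.32825) → ×s → (7.79579,2.53115) → (7.80,2.53)
v5: (-1,3.5) → rotate → (-3.63863,0.10193) → ×s → (-6.93386,0.19424) → (-6.93,0.19)
v6: (-2.5,1) → rotate → (-1.70730,-2.08210) → ×s → (-3.25347,-3.96770) → (-3.25,-3.97)

Cross-section at z=17.25: (1.62,-7.51) (6.45,-8.04) (7.31,-5.31) (7.80,2.53) (-6.93,0.19) (-3.25,-3.97)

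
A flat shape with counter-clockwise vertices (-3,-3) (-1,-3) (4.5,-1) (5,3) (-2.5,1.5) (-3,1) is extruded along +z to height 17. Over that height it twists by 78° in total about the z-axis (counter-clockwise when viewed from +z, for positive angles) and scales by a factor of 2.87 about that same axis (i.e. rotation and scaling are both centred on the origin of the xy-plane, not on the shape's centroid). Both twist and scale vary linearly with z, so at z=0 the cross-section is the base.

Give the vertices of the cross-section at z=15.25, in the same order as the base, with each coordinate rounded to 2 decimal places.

t = z/height = 15.25/17 = 0.897059
s = 1 + (scale-1)·z/height = 1 + (2.87-1)·15.25/17 = 2.677500
θ = twist·z/height = 78°·15.25/17 = 69.9706° = 1.221217 rad
cos θ = 0.342502, sin θ = 0.939517 (intermediates below are computed at full precision and shown rounded to 5 d.p.)
v1: (-3,-3) → rotate → (1.79104,-3.84606) → ×s → (4.79552,-10.29782) → (4.80,-10.30)
v2: (-1,-3) → rotate → (2.47605,-1.96702) → ×s → (6.62962,-5.26671) → (6.63,-5.27)
v3: (4.5,-1) → rotate → (2.48078,3.88532) → ×s → (6.64228,10.40295) → (6.64,10.40)
v4: (5,3) → rotate → (-1.10604,5.72509) → ×s → (-2.96142,15.32893) → (-2.96,15.33)
v5: (-2.5,1.5) → rotate → (-2.26553,-1.83504) → ×s → (-6.06596,-4.91332) → (-6.07,-4.91)
v6: (-3,1) → rotate → (-1.96702,-2.47605) → ×s → (-5.26671,-6.62962) → (-5.27,-6.63)

Cross-section at z=15.25: (4.80,-10.30) (6.63,-5.27) (6.64,10.40) (-2.96,15.33) (-6.07,-4.91) (-5.27,-6.63)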